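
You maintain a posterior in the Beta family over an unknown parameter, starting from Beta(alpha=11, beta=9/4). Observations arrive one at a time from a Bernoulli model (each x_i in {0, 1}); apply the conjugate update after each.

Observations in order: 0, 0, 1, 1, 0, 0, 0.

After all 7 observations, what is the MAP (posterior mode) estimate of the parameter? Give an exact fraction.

obs 1: x=0 → posterior Beta(11, 13/4)
obs 2: x=0 → posterior Beta(11, 17/4)
obs 3: x=1 → posterior Beta(12, 17/4)
obs 4: x=1 → posterior Beta(13, 17/4)
obs 5: x=0 → posterior Beta(13, 21/4)
obs 6: x=0 → posterior Beta(13, 25/4)
obs 7: x=0 → posterior Beta(13, 29/4)

48/73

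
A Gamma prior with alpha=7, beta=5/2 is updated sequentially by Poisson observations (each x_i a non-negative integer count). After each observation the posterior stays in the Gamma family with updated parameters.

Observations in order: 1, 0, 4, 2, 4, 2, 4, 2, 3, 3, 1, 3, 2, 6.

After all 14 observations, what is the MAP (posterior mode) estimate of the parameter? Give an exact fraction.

obs 1: x=1 → posterior Gamma(8, 7/2)
obs 2: x=0 → posterior Gamma(8, 9/2)
obs 3: x=4 → posterior Gamma(12, 11/2)
obs 4: x=2 → posterior Gamma(14, 13/2)
obs 5: x=4 → posterior Gamma(18, 15/2)
obs 6: x=2 → posterior Gamma(20, 17/2)
obs 7: x=4 → posterior Gamma(24, 19/2)
obs 8: x=2 → posterior Gamma(26, 21/2)
obs 9: x=3 → posterior Gamma(29, 23/2)
obs 10: x=3 → posterior Gamma(32, 25/2)
obs 11: x=1 → posterior Gamma(33, 27/2)
obs 12: x=3 → posterior Gamma(36, 29/2)
obs 13: x=2 → posterior Gamma(38, 31/2)
obs 14: x=6 → posterior Gamma(44, 33/2)

86/33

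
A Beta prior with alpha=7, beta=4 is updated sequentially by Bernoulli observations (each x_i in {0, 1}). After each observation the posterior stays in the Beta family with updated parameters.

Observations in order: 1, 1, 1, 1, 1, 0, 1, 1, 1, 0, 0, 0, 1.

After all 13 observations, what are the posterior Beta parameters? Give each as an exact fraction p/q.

obs 1: x=1 → posterior Beta(8, 4)
obs 2: x=1 → posterior Beta(9, 4)
obs 3: x=1 → posterior Beta(10, 4)
obs 4: x=1 → posterior Beta(11, 4)
obs 5: x=1 → posterior Beta(12, 4)
obs 6: x=0 → posterior Beta(12, 5)
obs 7: x=1 → posterior Beta(13, 5)
obs 8: x=1 → posterior Beta(14, 5)
obs 9: x=1 → posterior Beta(15, 5)
obs 10: x=0 → posterior Beta(15, 6)
obs 11: x=0 → posterior Beta(15, 7)
obs 12: x=0 → posterior Beta(15, 8)
obs 13: x=1 → posterior Beta(16, 8)

alpha=16, beta=8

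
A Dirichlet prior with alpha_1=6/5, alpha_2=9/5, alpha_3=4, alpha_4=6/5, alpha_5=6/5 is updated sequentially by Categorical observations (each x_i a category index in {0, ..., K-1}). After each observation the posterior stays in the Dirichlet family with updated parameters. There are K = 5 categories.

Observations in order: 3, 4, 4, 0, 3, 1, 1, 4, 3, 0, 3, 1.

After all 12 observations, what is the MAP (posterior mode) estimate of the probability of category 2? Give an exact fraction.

obs 1: x=3 → posterior Dirichlet(6/5, 9/5, 4, 11/5, 6/5)
obs 2: x=4 → posterior Dirichlet(6/5, 9/5, 4, 11/5, 11/5)
obs 3: x=4 → posterior Dirichlet(6/5, 9/5, 4, 11/5, 16/5)
obs 4: x=0 → posterior Dirichlet(11/5, 9/5, 4, 11/5, 16/5)
obs 5: x=3 → posterior Dirichlet(11/5, 9/5, 4, 16/5, 16/5)
obs 6: x=1 → posterior Dirichlet(11/5, 14/5, 4, 16/5, 16/5)
obs 7: x=1 → posterior Dirichlet(11/5, 19/5, 4, 16/5, 16/5)
obs 8: x=4 → posterior Dirichlet(11/5, 19/5, 4, 16/5, 21/5)
obs 9: x=3 → posterior Dirichlet(11/5, 19/5, 4, 21/5, 21/5)
obs 10: x=0 → posterior Dirichlet(16/5, 19/5, 4, 21/5, 21/5)
obs 11: x=3 → posterior Dirichlet(16/5, 19/5, 4, 26/5, 21/5)
obs 12: x=1 → posterior Dirichlet(16/5, 24/5, 4, 26/5, 21/5)

15/82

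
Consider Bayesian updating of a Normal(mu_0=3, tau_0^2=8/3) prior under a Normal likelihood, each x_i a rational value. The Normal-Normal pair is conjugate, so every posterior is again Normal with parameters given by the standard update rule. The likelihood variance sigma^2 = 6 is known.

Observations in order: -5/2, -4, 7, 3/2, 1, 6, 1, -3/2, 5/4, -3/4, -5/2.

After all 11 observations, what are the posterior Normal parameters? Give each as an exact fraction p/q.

obs 1: x=-5/2 → posterior Normal(17/13, 24/13)
obs 2: x=-4 → posterior Normal(1/17, 24/17)
obs 3: x=7 → posterior Normal(29/21, 8/7)
obs 4: x=3/2 → posterior Normal(7/5, 24/25)
obs 5: x=1 → posterior Normal(39/29, 24/29)
obs 6: x=6 → posterior Normal(21/11, 8/11)
obs 7: x=1 → posterior Normal(67/37, 24/37)
obs 8: x=-3/2 → posterior Normal(61/41, 24/41)
obs 9: x=5/4 → posterior Normal(22/15, 8/15)
obs 10: x=-3/4 → posterior Normal(9/7, 24/49)
obs 11: x=-5/2 → posterior Normal(1, 24/53)

mu_0=1, tau_0^2=24/53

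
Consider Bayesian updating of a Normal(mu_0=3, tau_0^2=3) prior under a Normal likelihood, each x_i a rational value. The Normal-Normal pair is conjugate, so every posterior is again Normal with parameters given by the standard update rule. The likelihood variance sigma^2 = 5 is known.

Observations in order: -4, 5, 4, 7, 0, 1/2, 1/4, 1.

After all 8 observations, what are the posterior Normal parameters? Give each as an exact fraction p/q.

obs 1: x=-4 → posterior Normal(3/8, 15/8)
obs 2: x=5 → posterior Normal(18/11, 15/11)
obs 3: x=4 → posterior Normal(15/7, 15/14)
obs 4: x=7 → posterior Normal(3, 15/17)
obs 5: x=0 → posterior Normal(51/20, 3/4)
obs 6: x=1/2 → posterior Normal(105/46, 15/23)
obs 7: x=1/4 → posterior Normal(213/104, 15/26)
obs 8: x=1 → posterior Normal(225/116, 15/29)

mu_0=225/116, tau_0^2=15/29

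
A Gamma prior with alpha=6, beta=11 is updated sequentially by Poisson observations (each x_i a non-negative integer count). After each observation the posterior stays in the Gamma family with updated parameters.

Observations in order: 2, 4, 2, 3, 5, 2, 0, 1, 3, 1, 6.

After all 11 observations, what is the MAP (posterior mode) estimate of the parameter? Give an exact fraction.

17/11

obs 1: x=2 → posterior Gamma(8, 12)
obs 2: x=4 → posterior Gamma(12, 13)
obs 3: x=2 → posterior Gamma(14, 14)
obs 4: x=3 → posterior Gamma(17, 15)
obs 5: x=5 → posterior Gamma(22, 16)
obs 6: x=2 → posterior Gamma(24, 17)
obs 7: x=0 → posterior Gamma(24, 18)
obs 8: x=1 → posterior Gamma(25, 19)
obs 9: x=3 → posterior Gamma(28, 20)
obs 10: x=1 → posterior Gamma(29, 21)
obs 11: x=6 → posterior Gamma(35, 22)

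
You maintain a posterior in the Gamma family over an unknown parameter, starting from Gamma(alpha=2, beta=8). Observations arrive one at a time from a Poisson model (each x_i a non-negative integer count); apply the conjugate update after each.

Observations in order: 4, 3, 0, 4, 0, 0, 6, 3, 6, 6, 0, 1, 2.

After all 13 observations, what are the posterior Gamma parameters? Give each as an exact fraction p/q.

alpha=37, beta=21

obs 1: x=4 → posterior Gamma(6, 9)
obs 2: x=3 → posterior Gamma(9, 10)
obs 3: x=0 → posterior Gamma(9, 11)
obs 4: x=4 → posterior Gamma(13, 12)
obs 5: x=0 → posterior Gamma(13, 13)
obs 6: x=0 → posterior Gamma(13, 14)
obs 7: x=6 → posterior Gamma(19, 15)
obs 8: x=3 → posterior Gamma(22, 16)
obs 9: x=6 → posterior Gamma(28, 17)
obs 10: x=6 → posterior Gamma(34, 18)
obs 11: x=0 → posterior Gamma(34, 19)
obs 12: x=1 → posterior Gamma(35, 20)
obs 13: x=2 → posterior Gamma(37, 21)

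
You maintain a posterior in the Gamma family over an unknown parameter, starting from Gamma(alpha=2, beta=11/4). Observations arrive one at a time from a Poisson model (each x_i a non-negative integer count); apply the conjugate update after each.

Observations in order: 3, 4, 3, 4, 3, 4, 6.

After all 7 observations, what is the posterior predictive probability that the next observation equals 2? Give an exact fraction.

96268198187507302596195970766234091738109627010640/434032372696956899302843268022624022041551885480707

obs 1: x=3 → posterior Gamma(5, 15/4)
obs 2: x=4 → posterior Gamma(9, 19/4)
obs 3: x=3 → posterior Gamma(12, 23/4)
obs 4: x=4 → posterior Gamma(16, 27/4)
obs 5: x=3 → posterior Gamma(19, 31/4)
obs 6: x=4 → posterior Gamma(23, 35/4)
obs 7: x=6 → posterior Gamma(29, 39/4)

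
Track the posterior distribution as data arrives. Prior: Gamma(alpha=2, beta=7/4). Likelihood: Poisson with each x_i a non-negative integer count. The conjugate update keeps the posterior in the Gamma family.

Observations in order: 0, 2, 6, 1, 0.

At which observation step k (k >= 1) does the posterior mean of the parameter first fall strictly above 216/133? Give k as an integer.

k = 3

obs 1: x=0 → posterior Gamma(2, 11/4)
obs 2: x=2 → posterior Gamma(4, 15/4)
obs 3: x=6 → posterior Gamma(10, 19/4)
obs 4: x=1 → posterior Gamma(11, 23/4)
obs 5: x=0 → posterior Gamma(11, 27/4)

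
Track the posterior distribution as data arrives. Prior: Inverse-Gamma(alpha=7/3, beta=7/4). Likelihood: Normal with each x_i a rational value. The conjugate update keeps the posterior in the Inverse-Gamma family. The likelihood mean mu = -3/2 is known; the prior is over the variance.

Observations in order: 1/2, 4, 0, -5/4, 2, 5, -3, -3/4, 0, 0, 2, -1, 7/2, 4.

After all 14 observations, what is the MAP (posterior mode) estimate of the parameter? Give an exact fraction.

4071/496

obs 1: x=1/2 → posterior Inverse-Gamma(17/6, 15/4)
obs 2: x=4 → posterior Inverse-Gamma(10/3, 151/8)
obs 3: x=0 → posterior Inverse-Gamma(23/6, 20)
obs 4: x=-5/4 → posterior Inverse-Gamma(13/3, 641/32)
obs 5: x=2 → posterior Inverse-Gamma(29/6, 837/32)
obs 6: x=5 → posterior Inverse-Gamma(16/3, 1513/32)
obs 7: x=-3 → posterior Inverse-Gamma(35/6, 1549/32)
obs 8: x=-3/4 → posterior Inverse-Gamma(19/3, 779/16)
obs 9: x=0 → posterior Inverse-Gamma(41/6, 797/16)
obs 10: x=0 → posterior Inverse-Gamma(22/3, 815/16)
obs 11: x=2 → posterior Inverse-Gamma(47/6, 913/16)
obs 12: x=-1 → posterior Inverse-Gamma(25/3, 915/16)
obs 13: x=7/2 → posterior Inverse-Gamma(53/6, 1115/16)
obs 14: x=4 → posterior Inverse-Gamma(28/3, 1357/16)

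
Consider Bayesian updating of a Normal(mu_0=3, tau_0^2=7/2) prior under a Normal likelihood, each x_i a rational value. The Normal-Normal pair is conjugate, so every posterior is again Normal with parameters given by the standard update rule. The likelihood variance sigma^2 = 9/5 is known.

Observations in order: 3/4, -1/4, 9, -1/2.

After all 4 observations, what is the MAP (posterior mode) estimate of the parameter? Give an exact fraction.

obs 1: x=3/4 → posterior Normal(321/212, 63/53)
obs 2: x=-1/4 → posterior Normal(13/16, 63/88)
obs 3: x=9 → posterior Normal(773/246, 21/41)
obs 4: x=-1/2 → posterior Normal(369/158, 63/158)

369/158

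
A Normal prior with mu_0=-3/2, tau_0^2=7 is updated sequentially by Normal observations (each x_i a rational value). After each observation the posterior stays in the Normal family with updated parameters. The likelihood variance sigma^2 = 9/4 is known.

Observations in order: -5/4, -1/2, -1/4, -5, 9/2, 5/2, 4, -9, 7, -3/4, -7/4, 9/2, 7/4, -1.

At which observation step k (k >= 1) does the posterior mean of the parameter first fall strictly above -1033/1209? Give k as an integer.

k = 3

obs 1: x=-5/4 → posterior Normal(-97/74, 63/37)
obs 2: x=-1/2 → posterior Normal(-25/26, 63/65)
obs 3: x=-1/4 → posterior Normal(-139/186, 21/31)
obs 4: x=-5 → posterior Normal(-419/242, 63/121)
obs 5: x=9/2 → posterior Normal(-167/298, 63/149)
obs 6: x=5/2 → posterior Normal(-9/118, 21/59)
obs 7: x=4 → posterior Normal(197/410, 63/205)
obs 8: x=-9 → posterior Normal(-307/466, 63/233)
obs 9: x=7 → posterior Normal(85/522, 7/29)
obs 10: x=-3/4 → posterior Normal(43/578, 63/289)
obs 11: x=-7/4 → posterior Normal(-55/634, 63/317)
obs 12: x=9/2 → posterior Normal(197/690, 21/115)
obs 13: x=7/4 → posterior Normal(295/746, 63/373)
obs 14: x=-1 → posterior Normal(239/802, 63/401)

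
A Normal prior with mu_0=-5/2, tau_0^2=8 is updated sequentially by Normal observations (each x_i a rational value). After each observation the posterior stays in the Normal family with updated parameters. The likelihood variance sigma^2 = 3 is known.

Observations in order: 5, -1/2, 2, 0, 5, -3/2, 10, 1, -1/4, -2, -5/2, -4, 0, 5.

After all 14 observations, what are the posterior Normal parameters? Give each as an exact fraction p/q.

obs 1: x=5 → posterior Normal(65/22, 24/11)
obs 2: x=-1/2 → posterior Normal(3/2, 24/19)
obs 3: x=2 → posterior Normal(89/54, 8/9)
obs 4: x=0 → posterior Normal(89/70, 24/35)
obs 5: x=5 → posterior Normal(169/86, 24/43)
obs 6: x=-3/2 → posterior Normal(145/102, 8/17)
obs 7: x=10 → posterior Normal(305/118, 24/59)
obs 8: x=1 → posterior Normal(321/134, 24/67)
obs 9: x=-1/4 → posterior Normal(317/150, 8/25)
obs 10: x=-2 → posterior Normal(285/166, 24/83)
obs 11: x=-5/2 → posterior Normal(35/26, 24/91)
obs 12: x=-4 → posterior Normal(181/198, 8/33)
obs 13: x=0 → posterior Normal(181/214, 24/107)
obs 14: x=5 → posterior Normal(261/230, 24/115)

mu_0=261/230, tau_0^2=24/115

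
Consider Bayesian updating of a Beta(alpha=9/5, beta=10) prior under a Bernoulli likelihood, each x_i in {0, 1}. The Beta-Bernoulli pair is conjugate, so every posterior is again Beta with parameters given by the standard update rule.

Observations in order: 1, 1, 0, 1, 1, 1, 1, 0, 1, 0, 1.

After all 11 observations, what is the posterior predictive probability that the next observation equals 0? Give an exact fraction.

obs 1: x=1 → posterior Beta(14/5, 10)
obs 2: x=1 → posterior Beta(19/5, 10)
obs 3: x=0 → posterior Beta(19/5, 11)
obs 4: x=1 → posterior Beta(24/5, 11)
obs 5: x=1 → posterior Beta(29/5, 11)
obs 6: x=1 → posterior Beta(34/5, 11)
obs 7: x=1 → posterior Beta(39/5, 11)
obs 8: x=0 → posterior Beta(39/5, 12)
obs 9: x=1 → posterior Beta(44/5, 12)
obs 10: x=0 → posterior Beta(44/5, 13)
obs 11: x=1 → posterior Beta(49/5, 13)

65/114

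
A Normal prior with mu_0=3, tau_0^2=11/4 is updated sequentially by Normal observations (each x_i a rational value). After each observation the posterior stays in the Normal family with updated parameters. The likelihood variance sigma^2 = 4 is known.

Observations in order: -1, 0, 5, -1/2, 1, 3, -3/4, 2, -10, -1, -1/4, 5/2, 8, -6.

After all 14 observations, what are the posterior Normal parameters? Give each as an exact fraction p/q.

mu_0=7/17, tau_0^2=22/85

obs 1: x=-1 → posterior Normal(37/27, 44/27)
obs 2: x=0 → posterior Normal(37/38, 22/19)
obs 3: x=5 → posterior Normal(92/49, 44/49)
obs 4: x=-1/2 → posterior Normal(173/120, 11/15)
obs 5: x=1 → posterior Normal(195/142, 44/71)
obs 6: x=3 → posterior Normal(261/164, 22/41)
obs 7: x=-3/4 → posterior Normal(163/124, 44/93)
obs 8: x=2 → posterior Normal(577/416, 11/26)
obs 9: x=-10 → posterior Normal(137/460, 44/115)
obs 10: x=-1 → posterior Normal(31/168, 22/63)
obs 11: x=-1/4 → posterior Normal(41/274, 44/137)
obs 12: x=5/2 → posterior Normal(12/37, 11/37)
obs 13: x=8 → posterior Normal(136/159, 44/159)
obs 14: x=-6 → posterior Normal(7/17, 22/85)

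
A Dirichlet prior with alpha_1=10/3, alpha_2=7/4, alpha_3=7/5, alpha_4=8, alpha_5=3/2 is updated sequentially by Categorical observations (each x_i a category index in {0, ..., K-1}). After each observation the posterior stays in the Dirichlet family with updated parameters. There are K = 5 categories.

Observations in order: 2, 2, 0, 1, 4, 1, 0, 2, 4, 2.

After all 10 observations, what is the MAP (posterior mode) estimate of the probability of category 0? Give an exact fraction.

260/1259

obs 1: x=2 → posterior Dirichlet(10/3, 7/4, 12/5, 8, 3/2)
obs 2: x=2 → posterior Dirichlet(10/3, 7/4, 17/5, 8, 3/2)
obs 3: x=0 → posterior Dirichlet(13/3, 7/4, 17/5, 8, 3/2)
obs 4: x=1 → posterior Dirichlet(13/3, 11/4, 17/5, 8, 3/2)
obs 5: x=4 → posterior Dirichlet(13/3, 11/4, 17/5, 8, 5/2)
obs 6: x=1 → posterior Dirichlet(13/3, 15/4, 17/5, 8, 5/2)
obs 7: x=0 → posterior Dirichlet(16/3, 15/4, 17/5, 8, 5/2)
obs 8: x=2 → posterior Dirichlet(16/3, 15/4, 22/5, 8, 5/2)
obs 9: x=4 → posterior Dirichlet(16/3, 15/4, 22/5, 8, 7/2)
obs 10: x=2 → posterior Dirichlet(16/3, 15/4, 27/5, 8, 7/2)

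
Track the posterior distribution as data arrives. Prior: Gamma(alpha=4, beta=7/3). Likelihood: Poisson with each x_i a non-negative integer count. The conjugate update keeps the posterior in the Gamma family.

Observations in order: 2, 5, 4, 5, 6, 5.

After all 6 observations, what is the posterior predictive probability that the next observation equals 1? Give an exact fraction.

2016616040823038247253862209618091583251953125/20373094654699866379529502857300075150433058816

obs 1: x=2 → posterior Gamma(6, 10/3)
obs 2: x=5 → posterior Gamma(11, 13/3)
obs 3: x=4 → posterior Gamma(15, 16/3)
obs 4: x=5 → posterior Gamma(20, 19/3)
obs 5: x=6 → posterior Gamma(26, 22/3)
obs 6: x=5 → posterior Gamma(31, 25/3)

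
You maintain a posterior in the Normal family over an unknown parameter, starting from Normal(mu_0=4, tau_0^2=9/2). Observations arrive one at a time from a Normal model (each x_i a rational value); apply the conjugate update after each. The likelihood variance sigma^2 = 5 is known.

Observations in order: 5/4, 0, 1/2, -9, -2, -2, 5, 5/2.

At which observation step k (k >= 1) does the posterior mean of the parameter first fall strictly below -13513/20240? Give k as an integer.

k = 5

obs 1: x=5/4 → posterior Normal(205/76, 45/19)
obs 2: x=0 → posterior Normal(205/112, 45/28)
obs 3: x=1/2 → posterior Normal(223/148, 45/37)
obs 4: x=-9 → posterior Normal(-101/184, 45/46)
obs 5: x=-2 → posterior Normal(-173/220, 9/11)
obs 6: x=-2 → posterior Normal(-245/256, 45/64)
obs 7: x=5 → posterior Normal(-65/292, 45/73)
obs 8: x=5/2 → posterior Normal(25/328, 45/82)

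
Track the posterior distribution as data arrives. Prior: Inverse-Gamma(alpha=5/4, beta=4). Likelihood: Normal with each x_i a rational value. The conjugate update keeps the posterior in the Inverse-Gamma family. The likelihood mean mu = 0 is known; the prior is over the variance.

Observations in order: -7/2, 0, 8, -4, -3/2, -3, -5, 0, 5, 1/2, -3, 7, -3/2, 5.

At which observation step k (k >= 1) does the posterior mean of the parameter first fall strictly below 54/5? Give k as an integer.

obs 1: x=-7/2 → posterior Inverse-Gamma(7/4, 81/8)
obs 2: x=0 → posterior Inverse-Gamma(9/4, 81/8)
obs 3: x=8 → posterior Inverse-Gamma(11/4, 337/8)
obs 4: x=-4 → posterior Inverse-Gamma(13/4, 401/8)
obs 5: x=-3/2 → posterior Inverse-Gamma(15/4, 205/4)
obs 6: x=-3 → posterior Inverse-Gamma(17/4, 223/4)
obs 7: x=-5 → posterior Inverse-Gamma(19/4, 273/4)
obs 8: x=0 → posterior Inverse-Gamma(21/4, 273/4)
obs 9: x=5 → posterior Inverse-Gamma(23/4, 323/4)
obs 10: x=1/2 → posterior Inverse-Gamma(25/4, 647/8)
obs 11: x=-3 → posterior Inverse-Gamma(27/4, 683/8)
obs 12: x=7 → posterior Inverse-Gamma(29/4, 879/8)
obs 13: x=-3/2 → posterior Inverse-Gamma(31/4, 111)
obs 14: x=5 → posterior Inverse-Gamma(33/4, 247/2)

k = 2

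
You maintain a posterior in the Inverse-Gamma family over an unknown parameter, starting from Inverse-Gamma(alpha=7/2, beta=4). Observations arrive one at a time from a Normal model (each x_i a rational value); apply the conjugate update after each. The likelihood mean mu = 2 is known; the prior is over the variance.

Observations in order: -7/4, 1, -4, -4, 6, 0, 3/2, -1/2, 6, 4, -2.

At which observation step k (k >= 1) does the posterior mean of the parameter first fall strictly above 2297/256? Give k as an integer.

obs 1: x=-7/4 → posterior Inverse-Gamma(4, 353/32)
obs 2: x=1 → posterior Inverse-Gamma(9/2, 369/32)
obs 3: x=-4 → posterior Inverse-Gamma(5, 945/32)
obs 4: x=-4 → posterior Inverse-Gamma(11/2, 1521/32)
obs 5: x=6 → posterior Inverse-Gamma(6, 1777/32)
obs 6: x=0 → posterior Inverse-Gamma(13/2, 1841/32)
obs 7: x=3/2 → posterior Inverse-Gamma(7, 1845/32)
obs 8: x=-1/2 → posterior Inverse-Gamma(15/2, 1945/32)
obs 9: x=6 → posterior Inverse-Gamma(8, 2201/32)
obs 10: x=4 → posterior Inverse-Gamma(17/2, 2265/32)
obs 11: x=-2 → posterior Inverse-Gamma(9, 2521/32)

k = 4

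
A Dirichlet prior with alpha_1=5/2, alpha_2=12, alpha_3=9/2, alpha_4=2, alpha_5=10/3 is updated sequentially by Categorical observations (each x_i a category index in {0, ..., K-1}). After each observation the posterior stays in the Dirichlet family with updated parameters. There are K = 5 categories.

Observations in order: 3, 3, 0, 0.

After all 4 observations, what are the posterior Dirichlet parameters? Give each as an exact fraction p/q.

obs 1: x=3 → posterior Dirichlet(5/2, 12, 9/2, 3, 10/3)
obs 2: x=3 → posterior Dirichlet(5/2, 12, 9/2, 4, 10/3)
obs 3: x=0 → posterior Dirichlet(7/2, 12, 9/2, 4, 10/3)
obs 4: x=0 → posterior Dirichlet(9/2, 12, 9/2, 4, 10/3)

alpha_1=9/2, alpha_2=12, alpha_3=9/2, alpha_4=4, alpha_5=10/3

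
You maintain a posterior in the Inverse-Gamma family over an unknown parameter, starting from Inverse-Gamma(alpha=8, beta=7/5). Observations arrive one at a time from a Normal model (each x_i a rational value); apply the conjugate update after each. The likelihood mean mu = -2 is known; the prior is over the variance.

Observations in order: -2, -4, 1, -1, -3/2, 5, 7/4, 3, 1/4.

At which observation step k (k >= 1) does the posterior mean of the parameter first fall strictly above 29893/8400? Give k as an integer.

obs 1: x=-2 → posterior Inverse-Gamma(17/2, 7/5)
obs 2: x=-4 → posterior Inverse-Gamma(9, 17/5)
obs 3: x=1 → posterior Inverse-Gamma(19/2, 79/10)
obs 4: x=-1 → posterior Inverse-Gamma(10, 42/5)
obs 5: x=-3/2 → posterior Inverse-Gamma(21/2, 341/40)
obs 6: x=5 → posterior Inverse-Gamma(11, 1321/40)
obs 7: x=7/4 → posterior Inverse-Gamma(23/2, 6409/160)
obs 8: x=3 → posterior Inverse-Gamma(12, 8409/160)
obs 9: x=1/4 → posterior Inverse-Gamma(25/2, 4407/80)

k = 7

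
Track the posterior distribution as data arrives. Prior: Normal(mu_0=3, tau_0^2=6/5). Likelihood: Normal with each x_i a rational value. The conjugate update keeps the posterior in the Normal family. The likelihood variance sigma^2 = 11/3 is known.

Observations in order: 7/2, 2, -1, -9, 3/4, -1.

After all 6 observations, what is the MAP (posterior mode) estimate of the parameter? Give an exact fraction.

159/326

obs 1: x=7/2 → posterior Normal(228/73, 66/73)
obs 2: x=2 → posterior Normal(264/91, 66/91)
obs 3: x=-1 → posterior Normal(246/109, 66/109)
obs 4: x=-9 → posterior Normal(84/127, 66/127)
obs 5: x=3/4 → posterior Normal(39/58, 66/145)
obs 6: x=-1 → posterior Normal(159/326, 66/163)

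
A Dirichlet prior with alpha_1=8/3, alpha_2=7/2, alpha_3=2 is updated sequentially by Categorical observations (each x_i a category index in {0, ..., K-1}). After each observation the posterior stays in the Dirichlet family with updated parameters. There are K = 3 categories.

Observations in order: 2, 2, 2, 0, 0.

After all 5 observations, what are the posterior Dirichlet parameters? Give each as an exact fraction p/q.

alpha_1=14/3, alpha_2=7/2, alpha_3=5

obs 1: x=2 → posterior Dirichlet(8/3, 7/2, 3)
obs 2: x=2 → posterior Dirichlet(8/3, 7/2, 4)
obs 3: x=2 → posterior Dirichlet(8/3, 7/2, 5)
obs 4: x=0 → posterior Dirichlet(11/3, 7/2, 5)
obs 5: x=0 → posterior Dirichlet(14/3, 7/2, 5)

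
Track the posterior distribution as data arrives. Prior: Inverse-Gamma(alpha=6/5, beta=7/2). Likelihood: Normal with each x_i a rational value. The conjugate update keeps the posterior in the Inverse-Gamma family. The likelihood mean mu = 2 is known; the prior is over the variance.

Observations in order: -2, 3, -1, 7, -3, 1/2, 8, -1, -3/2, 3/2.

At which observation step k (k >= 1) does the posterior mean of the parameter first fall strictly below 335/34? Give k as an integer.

k = 3

obs 1: x=-2 → posterior Inverse-Gamma(17/10, 23/2)
obs 2: x=3 → posterior Inverse-Gamma(11/5, 12)
obs 3: x=-1 → posterior Inverse-Gamma(27/10, 33/2)
obs 4: x=7 → posterior Inverse-Gamma(16/5, 29)
obs 5: x=-3 → posterior Inverse-Gamma(37/10, 83/2)
obs 6: x=1/2 → posterior Inverse-Gamma(21/5, 341/8)
obs 7: x=8 → posterior Inverse-Gamma(47/10, 485/8)
obs 8: x=-1 → posterior Inverse-Gamma(26/5, 521/8)
obs 9: x=-3/2 → posterior Inverse-Gamma(57/10, 285/4)
obs 10: x=3/2 → posterior Inverse-Gamma(31/5, 571/8)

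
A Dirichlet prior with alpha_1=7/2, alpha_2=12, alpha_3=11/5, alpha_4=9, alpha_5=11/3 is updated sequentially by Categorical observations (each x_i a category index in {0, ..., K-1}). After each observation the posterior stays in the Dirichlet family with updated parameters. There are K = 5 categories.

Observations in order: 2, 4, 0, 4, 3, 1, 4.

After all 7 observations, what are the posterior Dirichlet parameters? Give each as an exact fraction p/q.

obs 1: x=2 → posterior Dirichlet(7/2, 12, 16/5, 9, 11/3)
obs 2: x=4 → posterior Dirichlet(7/2, 12, 16/5, 9, 14/3)
obs 3: x=0 → posterior Dirichlet(9/2, 12, 16/5, 9, 14/3)
obs 4: x=4 → posterior Dirichlet(9/2, 12, 16/5, 9, 17/3)
obs 5: x=3 → posterior Dirichlet(9/2, 12, 16/5, 10, 17/3)
obs 6: x=1 → posterior Dirichlet(9/2, 13, 16/5, 10, 17/3)
obs 7: x=4 → posterior Dirichlet(9/2, 13, 16/5, 10, 20/3)

alpha_1=9/2, alpha_2=13, alpha_3=16/5, alpha_4=10, alpha_5=20/3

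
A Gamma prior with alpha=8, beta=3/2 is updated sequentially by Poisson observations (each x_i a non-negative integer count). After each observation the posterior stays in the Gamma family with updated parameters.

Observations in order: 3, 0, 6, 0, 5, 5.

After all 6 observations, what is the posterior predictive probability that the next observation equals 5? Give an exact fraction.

obs 1: x=3 → posterior Gamma(11, 5/2)
obs 2: x=0 → posterior Gamma(11, 7/2)
obs 3: x=6 → posterior Gamma(17, 9/2)
obs 4: x=0 → posterior Gamma(17, 11/2)
obs 5: x=5 → posterior Gamma(22, 13/2)
obs 6: x=5 → posterior Gamma(27, 15/2)

308912490432650126695632934570312500000/2367911594760467245844106297320951247361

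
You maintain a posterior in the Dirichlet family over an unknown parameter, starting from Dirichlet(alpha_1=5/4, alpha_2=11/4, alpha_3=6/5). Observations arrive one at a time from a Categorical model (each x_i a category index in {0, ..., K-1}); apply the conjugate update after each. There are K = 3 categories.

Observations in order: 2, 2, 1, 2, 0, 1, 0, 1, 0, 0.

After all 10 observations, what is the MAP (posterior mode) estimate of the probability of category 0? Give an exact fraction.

85/244

obs 1: x=2 → posterior Dirichlet(5/4, 11/4, 11/5)
obs 2: x=2 → posterior Dirichlet(5/4, 11/4, 16/5)
obs 3: x=1 → posterior Dirichlet(5/4, 15/4, 16/5)
obs 4: x=2 → posterior Dirichlet(5/4, 15/4, 21/5)
obs 5: x=0 → posterior Dirichlet(9/4, 15/4, 21/5)
obs 6: x=1 → posterior Dirichlet(9/4, 19/4, 21/5)
obs 7: x=0 → posterior Dirichlet(13/4, 19/4, 21/5)
obs 8: x=1 → posterior Dirichlet(13/4, 23/4, 21/5)
obs 9: x=0 → posterior Dirichlet(17/4, 23/4, 21/5)
obs 10: x=0 → posterior Dirichlet(21/4, 23/4, 21/5)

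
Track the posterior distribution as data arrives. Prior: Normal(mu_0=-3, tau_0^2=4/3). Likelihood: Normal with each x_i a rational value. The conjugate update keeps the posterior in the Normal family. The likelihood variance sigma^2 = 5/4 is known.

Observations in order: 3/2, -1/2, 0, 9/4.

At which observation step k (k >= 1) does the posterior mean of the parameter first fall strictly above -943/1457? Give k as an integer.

obs 1: x=3/2 → posterior Normal(-21/31, 20/31)
obs 2: x=-1/2 → posterior Normal(-29/47, 20/47)
obs 3: x=0 → posterior Normal(-29/63, 20/63)
obs 4: x=9/4 → posterior Normal(7/79, 20/79)

k = 2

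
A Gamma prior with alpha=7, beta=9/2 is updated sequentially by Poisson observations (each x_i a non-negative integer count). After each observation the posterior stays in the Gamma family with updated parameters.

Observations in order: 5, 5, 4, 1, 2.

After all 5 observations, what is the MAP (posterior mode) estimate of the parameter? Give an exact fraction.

46/19

obs 1: x=5 → posterior Gamma(12, 11/2)
obs 2: x=5 → posterior Gamma(17, 13/2)
obs 3: x=4 → posterior Gamma(21, 15/2)
obs 4: x=1 → posterior Gamma(22, 17/2)
obs 5: x=2 → posterior Gamma(24, 19/2)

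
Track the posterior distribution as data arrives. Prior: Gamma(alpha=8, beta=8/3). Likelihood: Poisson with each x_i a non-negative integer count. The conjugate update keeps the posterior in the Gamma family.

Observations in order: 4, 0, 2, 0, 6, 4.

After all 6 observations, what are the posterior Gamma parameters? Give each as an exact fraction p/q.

obs 1: x=4 → posterior Gamma(12, 11/3)
obs 2: x=0 → posterior Gamma(12, 14/3)
obs 3: x=2 → posterior Gamma(14, 17/3)
obs 4: x=0 → posterior Gamma(14, 20/3)
obs 5: x=6 → posterior Gamma(20, 23/3)
obs 6: x=4 → posterior Gamma(24, 26/3)

alpha=24, beta=26/3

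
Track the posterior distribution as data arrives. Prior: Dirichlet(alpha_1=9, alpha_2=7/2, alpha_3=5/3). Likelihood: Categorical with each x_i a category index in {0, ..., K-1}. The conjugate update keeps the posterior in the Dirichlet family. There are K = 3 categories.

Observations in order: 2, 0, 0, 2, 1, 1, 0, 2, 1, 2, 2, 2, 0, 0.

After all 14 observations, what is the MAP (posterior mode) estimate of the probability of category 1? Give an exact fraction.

33/151

obs 1: x=2 → posterior Dirichlet(9, 7/2, 8/3)
obs 2: x=0 → posterior Dirichlet(10, 7/2, 8/3)
obs 3: x=0 → posterior Dirichlet(11, 7/2, 8/3)
obs 4: x=2 → posterior Dirichlet(11, 7/2, 11/3)
obs 5: x=1 → posterior Dirichlet(11, 9/2, 11/3)
obs 6: x=1 → posterior Dirichlet(11, 11/2, 11/3)
obs 7: x=0 → posterior Dirichlet(12, 11/2, 11/3)
obs 8: x=2 → posterior Dirichlet(12, 11/2, 14/3)
obs 9: x=1 → posterior Dirichlet(12, 13/2, 14/3)
obs 10: x=2 → posterior Dirichlet(12, 13/2, 17/3)
obs 11: x=2 → posterior Dirichlet(12, 13/2, 20/3)
obs 12: x=2 → posterior Dirichlet(12, 13/2, 23/3)
obs 13: x=0 → posterior Dirichlet(13, 13/2, 23/3)
obs 14: x=0 → posterior Dirichlet(14, 13/2, 23/3)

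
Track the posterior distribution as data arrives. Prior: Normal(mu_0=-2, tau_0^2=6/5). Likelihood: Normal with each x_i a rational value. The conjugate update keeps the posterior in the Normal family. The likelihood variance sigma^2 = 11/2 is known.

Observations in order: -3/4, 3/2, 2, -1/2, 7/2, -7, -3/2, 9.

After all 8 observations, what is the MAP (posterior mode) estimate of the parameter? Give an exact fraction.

obs 1: x=-3/4 → posterior Normal(-119/67, 66/67)
obs 2: x=3/2 → posterior Normal(-101/79, 66/79)
obs 3: x=2 → posterior Normal(-11/13, 66/91)
obs 4: x=-1/2 → posterior Normal(-83/103, 66/103)
obs 5: x=7/2 → posterior Normal(-41/115, 66/115)
obs 6: x=-7 → posterior Normal(-125/127, 66/127)
obs 7: x=-3/2 → posterior Normal(-143/139, 66/139)
obs 8: x=9 → posterior Normal(-35/151, 66/151)

-35/151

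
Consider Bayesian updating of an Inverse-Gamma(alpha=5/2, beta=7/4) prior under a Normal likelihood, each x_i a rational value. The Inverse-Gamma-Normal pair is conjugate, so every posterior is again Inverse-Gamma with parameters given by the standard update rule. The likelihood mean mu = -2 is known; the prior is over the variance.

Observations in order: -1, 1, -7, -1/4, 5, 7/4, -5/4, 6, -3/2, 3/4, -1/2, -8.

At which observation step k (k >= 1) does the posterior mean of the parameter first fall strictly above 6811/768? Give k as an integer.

obs 1: x=-1 → posterior Inverse-Gamma(3, 9/4)
obs 2: x=1 → posterior Inverse-Gamma(7/2, 27/4)
obs 3: x=-7 → posterior Inverse-Gamma(4, 77/4)
obs 4: x=-1/4 → posterior Inverse-Gamma(9/2, 665/32)
obs 5: x=5 → posterior Inverse-Gamma(5, 1449/32)
obs 6: x=7/4 → posterior Inverse-Gamma(11/2, 837/16)
obs 7: x=-5/4 → posterior Inverse-Gamma(6, 1683/32)
obs 8: x=6 → posterior Inverse-Gamma(13/2, 2707/32)
obs 9: x=-3/2 → posterior Inverse-Gamma(7, 2711/32)
obs 10: x=3/4 → posterior Inverse-Gamma(15/2, 177/2)
obs 11: x=-1/2 → posterior Inverse-Gamma(8, 717/8)
obs 12: x=-8 → posterior Inverse-Gamma(17/2, 861/8)

k = 5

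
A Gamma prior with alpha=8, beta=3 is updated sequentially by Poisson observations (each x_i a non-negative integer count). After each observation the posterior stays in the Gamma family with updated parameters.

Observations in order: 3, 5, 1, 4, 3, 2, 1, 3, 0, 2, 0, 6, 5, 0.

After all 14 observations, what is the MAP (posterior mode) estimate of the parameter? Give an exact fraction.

42/17

obs 1: x=3 → posterior Gamma(11, 4)
obs 2: x=5 → posterior Gamma(16, 5)
obs 3: x=1 → posterior Gamma(17, 6)
obs 4: x=4 → posterior Gamma(21, 7)
obs 5: x=3 → posterior Gamma(24, 8)
obs 6: x=2 → posterior Gamma(26, 9)
obs 7: x=1 → posterior Gamma(27, 10)
obs 8: x=3 → posterior Gamma(30, 11)
obs 9: x=0 → posterior Gamma(30, 12)
obs 10: x=2 → posterior Gamma(32, 13)
obs 11: x=0 → posterior Gamma(32, 14)
obs 12: x=6 → posterior Gamma(38, 15)
obs 13: x=5 → posterior Gamma(43, 16)
obs 14: x=0 → posterior Gamma(43, 17)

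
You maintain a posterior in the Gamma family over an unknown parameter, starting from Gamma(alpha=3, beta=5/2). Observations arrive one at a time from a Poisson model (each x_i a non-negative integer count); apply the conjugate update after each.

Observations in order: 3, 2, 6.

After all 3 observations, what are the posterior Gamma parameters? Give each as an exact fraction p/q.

alpha=14, beta=11/2

obs 1: x=3 → posterior Gamma(6, 7/2)
obs 2: x=2 → posterior Gamma(8, 9/2)
obs 3: x=6 → posterior Gamma(14, 11/2)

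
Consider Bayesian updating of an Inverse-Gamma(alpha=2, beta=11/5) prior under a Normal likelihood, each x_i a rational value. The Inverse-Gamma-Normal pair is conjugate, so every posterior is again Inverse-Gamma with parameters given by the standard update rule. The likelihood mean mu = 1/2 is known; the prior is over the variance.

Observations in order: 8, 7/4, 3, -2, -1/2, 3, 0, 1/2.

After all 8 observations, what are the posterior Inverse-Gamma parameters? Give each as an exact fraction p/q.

alpha=6, beta=6577/160

obs 1: x=8 → posterior Inverse-Gamma(5/2, 1213/40)
obs 2: x=7/4 → posterior Inverse-Gamma(3, 4977/160)
obs 3: x=3 → posterior Inverse-Gamma(7/2, 5477/160)
obs 4: x=-2 → posterior Inverse-Gamma(4, 5977/160)
obs 5: x=-1/2 → posterior Inverse-Gamma(9/2, 6057/160)
obs 6: x=3 → posterior Inverse-Gamma(5, 6557/160)
obs 7: x=0 → posterior Inverse-Gamma(11/2, 6577/160)
obs 8: x=1/2 → posterior Inverse-Gamma(6, 6577/160)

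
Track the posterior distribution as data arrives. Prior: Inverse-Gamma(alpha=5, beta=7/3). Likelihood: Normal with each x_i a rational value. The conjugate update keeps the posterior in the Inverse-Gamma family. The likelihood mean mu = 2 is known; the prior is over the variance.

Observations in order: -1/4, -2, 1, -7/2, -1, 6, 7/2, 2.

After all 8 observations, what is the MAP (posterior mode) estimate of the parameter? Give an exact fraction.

4043/960

obs 1: x=-1/4 → posterior Inverse-Gamma(11/2, 467/96)
obs 2: x=-2 → posterior Inverse-Gamma(6, 1235/96)
obs 3: x=1 → posterior Inverse-Gamma(13/2, 1283/96)
obs 4: x=-7/2 → posterior Inverse-Gamma(7, 2735/96)
obs 5: x=-1 → posterior Inverse-Gamma(15/2, 3167/96)
obs 6: x=6 → posterior Inverse-Gamma(8, 3935/96)
obs 7: x=7/2 → posterior Inverse-Gamma(17/2, 4043/96)
obs 8: x=2 → posterior Inverse-Gamma(9, 4043/96)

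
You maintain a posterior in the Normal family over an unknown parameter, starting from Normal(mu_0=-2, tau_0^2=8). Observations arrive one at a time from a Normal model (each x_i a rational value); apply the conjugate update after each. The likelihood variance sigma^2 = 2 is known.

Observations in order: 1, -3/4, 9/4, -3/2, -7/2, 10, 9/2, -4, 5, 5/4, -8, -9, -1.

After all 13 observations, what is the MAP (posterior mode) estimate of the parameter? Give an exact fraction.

-17/53

obs 1: x=1 → posterior Normal(2/5, 8/5)
obs 2: x=-3/4 → posterior Normal(-1/9, 8/9)
obs 3: x=9/4 → posterior Normal(8/13, 8/13)
obs 4: x=-3/2 → posterior Normal(2/17, 8/17)
obs 5: x=-7/2 → posterior Normal(-4/7, 8/21)
obs 6: x=10 → posterior Normal(28/25, 8/25)
obs 7: x=9/2 → posterior Normal(46/29, 8/29)
obs 8: x=-4 → posterior Normal(10/11, 8/33)
obs 9: x=5 → posterior Normal(50/37, 8/37)
obs 10: x=5/4 → posterior Normal(55/41, 8/41)
obs 11: x=-8 → posterior Normal(23/45, 8/45)
obs 12: x=-9 → posterior Normal(-13/49, 8/49)
obs 13: x=-1 → posterior Normal(-17/53, 8/53)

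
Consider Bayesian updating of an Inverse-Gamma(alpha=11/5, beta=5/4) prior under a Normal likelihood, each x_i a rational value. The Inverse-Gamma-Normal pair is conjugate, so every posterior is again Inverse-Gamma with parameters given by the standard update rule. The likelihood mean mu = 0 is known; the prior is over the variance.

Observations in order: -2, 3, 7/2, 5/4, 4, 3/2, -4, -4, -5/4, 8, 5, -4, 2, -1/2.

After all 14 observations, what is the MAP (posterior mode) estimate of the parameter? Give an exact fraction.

7615/816

obs 1: x=-2 → posterior Inverse-Gamma(27/10, 13/4)
obs 2: x=3 → posterior Inverse-Gamma(16/5, 31/4)
obs 3: x=7/2 → posterior Inverse-Gamma(37/10, 111/8)
obs 4: x=5/4 → posterior Inverse-Gamma(21/5, 469/32)
obs 5: x=4 → posterior Inverse-Gamma(47/10, 725/32)
obs 6: x=3/2 → posterior Inverse-Gamma(26/5, 761/32)
obs 7: x=-4 → posterior Inverse-Gamma(57/10, 1017/32)
obs 8: x=-4 → posterior Inverse-Gamma(31/5, 1273/32)
obs 9: x=-5/4 → posterior Inverse-Gamma(67/10, 649/16)
obs 10: x=8 → posterior Inverse-Gamma(36/5, 1161/16)
obs 11: x=5 → posterior Inverse-Gamma(77/10, 1361/16)
obs 12: x=-4 → posterior Inverse-Gamma(41/5, 1489/16)
obs 13: x=2 → posterior Inverse-Gamma(87/10, 1521/16)
obs 14: x=-1/2 → posterior Inverse-Gamma(46/5, 1523/16)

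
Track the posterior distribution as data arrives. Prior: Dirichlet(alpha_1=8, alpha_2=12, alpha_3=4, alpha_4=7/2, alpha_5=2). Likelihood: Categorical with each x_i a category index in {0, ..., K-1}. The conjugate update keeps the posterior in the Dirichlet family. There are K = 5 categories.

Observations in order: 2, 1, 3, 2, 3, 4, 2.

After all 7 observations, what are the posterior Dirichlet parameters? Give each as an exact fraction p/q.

obs 1: x=2 → posterior Dirichlet(8, 12, 5, 7/2, 2)
obs 2: x=1 → posterior Dirichlet(8, 13, 5, 7/2, 2)
obs 3: x=3 → posterior Dirichlet(8, 13, 5, 9/2, 2)
obs 4: x=2 → posterior Dirichlet(8, 13, 6, 9/2, 2)
obs 5: x=3 → posterior Dirichlet(8, 13, 6, 11/2, 2)
obs 6: x=4 → posterior Dirichlet(8, 13, 6, 11/2, 3)
obs 7: x=2 → posterior Dirichlet(8, 13, 7, 11/2, 3)

alpha_1=8, alpha_2=13, alpha_3=7, alpha_4=11/2, alpha_5=3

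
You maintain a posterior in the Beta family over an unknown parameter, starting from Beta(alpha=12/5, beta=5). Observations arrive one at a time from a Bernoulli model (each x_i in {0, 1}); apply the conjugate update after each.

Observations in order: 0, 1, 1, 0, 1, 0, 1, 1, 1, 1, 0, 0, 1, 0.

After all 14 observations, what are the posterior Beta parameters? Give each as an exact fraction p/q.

alpha=52/5, beta=11

obs 1: x=0 → posterior Beta(12/5, 6)
obs 2: x=1 → posterior Beta(17/5, 6)
obs 3: x=1 → posterior Beta(22/5, 6)
obs 4: x=0 → posterior Beta(22/5, 7)
obs 5: x=1 → posterior Beta(27/5, 7)
obs 6: x=0 → posterior Beta(27/5, 8)
obs 7: x=1 → posterior Beta(32/5, 8)
obs 8: x=1 → posterior Beta(37/5, 8)
obs 9: x=1 → posterior Beta(42/5, 8)
obs 10: x=1 → posterior Beta(47/5, 8)
obs 11: x=0 → posterior Beta(47/5, 9)
obs 12: x=0 → posterior Beta(47/5, 10)
obs 13: x=1 → posterior Beta(52/5, 10)
obs 14: x=0 → posterior Beta(52/5, 11)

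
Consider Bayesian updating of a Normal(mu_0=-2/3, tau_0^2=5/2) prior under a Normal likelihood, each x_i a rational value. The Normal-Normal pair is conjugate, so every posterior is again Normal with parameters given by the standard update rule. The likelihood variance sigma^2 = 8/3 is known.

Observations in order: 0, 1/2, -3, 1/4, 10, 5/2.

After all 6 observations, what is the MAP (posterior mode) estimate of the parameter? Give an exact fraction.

1717/1272

obs 1: x=0 → posterior Normal(-32/93, 40/31)
obs 2: x=1/2 → posterior Normal(-19/276, 20/23)
obs 3: x=-3 → posterior Normal(-289/366, 40/61)
obs 4: x=1/4 → posterior Normal(-533/912, 10/19)
obs 5: x=10 → posterior Normal(181/156, 40/91)
obs 6: x=5/2 → posterior Normal(1717/1272, 20/53)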